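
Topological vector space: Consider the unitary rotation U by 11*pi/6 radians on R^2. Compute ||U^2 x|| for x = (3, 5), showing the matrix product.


U is a rotation by theta = 11*pi/6
U^2 = rotation by 2*theta = 22*pi/6 = 10*pi/6 (mod 2*pi)
cos(10*pi/6) = 0.5000, sin(10*pi/6) = -0.8660
U^2 x = (0.5000 * 3 - -0.8660 * 5, -0.8660 * 3 + 0.5000 * 5)
= (5.8301, -0.0981)
||U^2 x|| = sqrt(5.8301^2 + (-0.0981)^2) = sqrt(34.0000) = 5.8310

5.8310


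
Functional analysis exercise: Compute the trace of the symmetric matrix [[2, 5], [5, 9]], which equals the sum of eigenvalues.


For a self-adjoint (symmetric) matrix, the eigenvalues are real.
The sum of eigenvalues equals the trace of the matrix.
trace = 2 + 9 = 11

11


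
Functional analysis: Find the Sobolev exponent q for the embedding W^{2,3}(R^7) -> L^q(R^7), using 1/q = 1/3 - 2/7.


Using the Sobolev embedding formula: 1/q = 1/p - k/n
1/q = 1/3 - 2/7 = 1/21
q = 1/(1/21) = 21

21.0000


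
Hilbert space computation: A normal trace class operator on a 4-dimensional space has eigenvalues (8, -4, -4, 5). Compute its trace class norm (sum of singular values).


For a normal operator, singular values equal |eigenvalues|.
Trace norm = sum |lambda_i| = 8 + 4 + 4 + 5
= 21

21


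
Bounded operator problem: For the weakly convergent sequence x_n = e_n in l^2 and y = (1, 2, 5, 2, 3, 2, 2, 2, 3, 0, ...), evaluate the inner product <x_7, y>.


x_7 = e_7 is the standard basis vector with 1 in position 7.
<x_7, y> = y_7 = 2
As n -> infinity, <x_n, y> -> 0, confirming weak convergence of (x_n) to 0.

2


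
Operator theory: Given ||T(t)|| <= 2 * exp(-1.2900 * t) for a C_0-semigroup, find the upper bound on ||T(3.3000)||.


||T(3.3000)|| <= 2 * exp(-1.2900 * 3.3000)
= 2 * exp(-4.2570)
= 2 * 0.0142
= 0.0283

0.0283


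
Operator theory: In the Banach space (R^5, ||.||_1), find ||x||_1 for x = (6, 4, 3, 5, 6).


The l^1 norm equals the sum of absolute values of all components.
||x||_1 = 6 + 4 + 3 + 5 + 6
= 24

24.0000


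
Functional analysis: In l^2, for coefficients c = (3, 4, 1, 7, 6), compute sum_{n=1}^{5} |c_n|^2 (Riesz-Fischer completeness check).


sum |c_n|^2 = 3^2 + 4^2 + 1^2 + 7^2 + 6^2
= 9 + 16 + 1 + 49 + 36
= 111

111


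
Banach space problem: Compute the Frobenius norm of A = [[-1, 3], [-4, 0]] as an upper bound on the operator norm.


||A||_F^2 = sum a_ij^2
= (-1)^2 + 3^2 + (-4)^2 + 0^2
= 1 + 9 + 16 + 0 = 26
||A||_F = sqrt(26) = 5.0990

5.0990


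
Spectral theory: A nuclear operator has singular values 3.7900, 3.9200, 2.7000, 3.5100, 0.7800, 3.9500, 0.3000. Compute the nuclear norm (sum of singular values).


The nuclear norm is the sum of all singular values.
||T||_1 = 3.7900 + 3.9200 + 2.7000 + 3.5100 + 0.7800 + 3.9500 + 0.3000
= 18.9500

18.9500


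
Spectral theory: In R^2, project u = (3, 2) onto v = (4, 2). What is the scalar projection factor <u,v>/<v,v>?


Computing <u,v> = 3*4 + 2*2 = 16
Computing <v,v> = 4^2 + 2^2 = 20
Projection coefficient = 16/20 = 0.8000

0.8000


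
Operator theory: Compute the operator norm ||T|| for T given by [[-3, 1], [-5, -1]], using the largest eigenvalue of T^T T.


A^T A = [[34, 2], [2, 2]]
trace(A^T A) = 36, det(A^T A) = 64
discriminant = 36^2 - 4*64 = 1040
Largest eigenvalue of A^T A = (trace + sqrt(disc))/2 = 34.1245
||T|| = sqrt(34.1245) = 5.8416

5.8416


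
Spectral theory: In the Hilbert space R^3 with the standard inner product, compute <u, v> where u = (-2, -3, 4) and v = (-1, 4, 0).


Computing the standard inner product <u, v> = sum u_i * v_i
= -2*-1 + -3*4 + 4*0
= 2 + -12 + 0
= -10

-10


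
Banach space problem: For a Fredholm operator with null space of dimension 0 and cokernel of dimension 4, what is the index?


The Fredholm index is defined as ind(T) = dim(ker T) - dim(coker T)
= 0 - 4
= -4

-4


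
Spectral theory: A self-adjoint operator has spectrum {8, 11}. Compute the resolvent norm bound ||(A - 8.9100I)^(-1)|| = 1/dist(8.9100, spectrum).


dist(8.9100, {8, 11}) = min(|8.9100 - 8|, |8.9100 - 11|)
= min(0.9100, 2.0900) = 0.9100
Resolvent bound = 1/0.9100 = 1.0989

1.0989


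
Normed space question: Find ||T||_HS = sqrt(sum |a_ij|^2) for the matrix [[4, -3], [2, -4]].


The Hilbert-Schmidt norm is sqrt(sum of squares of all entries).
Sum of squares = 4^2 + (-3)^2 + 2^2 + (-4)^2
= 16 + 9 + 4 + 16 = 45
||T||_HS = sqrt(45) = 6.7082

6.7082


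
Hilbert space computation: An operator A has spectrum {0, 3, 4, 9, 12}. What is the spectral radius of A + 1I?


Spectrum of A + 1I = {1, 4, 5, 10, 13}
Spectral radius = max |lambda| over the shifted spectrum
= max(1, 4, 5, 10, 13) = 13

13


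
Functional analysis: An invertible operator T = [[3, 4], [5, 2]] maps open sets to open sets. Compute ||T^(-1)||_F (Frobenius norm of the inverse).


det(T) = 3*2 - 4*5 = -14
T^(-1) = (1/-14) * [[2, -4], [-5, 3]] = [[-0.1429, 0.2857], [0.3571, -0.2143]]
||T^(-1)||_F^2 = (-0.1429)^2 + 0.2857^2 + 0.3571^2 + (-0.2143)^2 = 0.2755
||T^(-1)||_F = sqrt(0.2755) = 0.5249

0.5249


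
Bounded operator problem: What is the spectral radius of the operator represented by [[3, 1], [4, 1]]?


For a 2x2 matrix, eigenvalues satisfy lambda^2 - (trace)*lambda + det = 0
trace = 3 + 1 = 4
det = 3*1 - 1*4 = -1
discriminant = 4^2 - 4*(-1) = 20
spectral radius = max |eigenvalue| = 4.2361

4.2361


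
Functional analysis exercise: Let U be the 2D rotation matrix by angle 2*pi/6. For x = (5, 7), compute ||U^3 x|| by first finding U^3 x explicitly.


U is a rotation by theta = 2*pi/6
U^3 = rotation by 3*theta = 6*pi/6
cos(6*pi/6) = -1.0000, sin(6*pi/6) = 0.0000
U^3 x = (-1.0000 * 5 - 0.0000 * 7, 0.0000 * 5 + -1.0000 * 7)
= (-5.0000, -7.0000)
||U^3 x|| = sqrt((-5.0000)^2 + (-7.0000)^2) = sqrt(74.0000) = 8.6023

8.6023


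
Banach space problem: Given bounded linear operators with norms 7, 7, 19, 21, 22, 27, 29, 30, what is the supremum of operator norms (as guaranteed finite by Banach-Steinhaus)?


By the Uniform Boundedness Principle, the supremum of norms is finite.
sup_k ||T_k|| = max(7, 7, 19, 21, 22, 27, 29, 30) = 30

30


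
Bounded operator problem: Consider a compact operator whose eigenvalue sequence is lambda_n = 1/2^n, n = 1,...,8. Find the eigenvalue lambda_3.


The eigenvalue formula gives lambda_3 = 1/2^3
= 1/8
= 0.1250

0.1250


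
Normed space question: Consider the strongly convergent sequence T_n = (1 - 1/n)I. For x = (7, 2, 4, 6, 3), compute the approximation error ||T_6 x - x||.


T_6 x - x = (1 - 1/6)x - x = -x/6
||x|| = sqrt(114) = 10.6771
||T_6 x - x|| = ||x||/6 = 10.6771/6 = 1.7795

1.7795


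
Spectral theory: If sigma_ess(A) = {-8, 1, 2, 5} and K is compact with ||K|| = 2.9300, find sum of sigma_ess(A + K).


By Weyl's theorem, the essential spectrum is invariant under compact perturbations.
sigma_ess(A + K) = sigma_ess(A) = {-8, 1, 2, 5}
Sum = -8 + 1 + 2 + 5 = 0

0


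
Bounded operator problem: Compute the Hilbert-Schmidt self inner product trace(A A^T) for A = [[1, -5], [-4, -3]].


trace(A * A^T) = sum of squares of all entries
= 1^2 + (-5)^2 + (-4)^2 + (-3)^2
= 1 + 25 + 16 + 9
= 51

51


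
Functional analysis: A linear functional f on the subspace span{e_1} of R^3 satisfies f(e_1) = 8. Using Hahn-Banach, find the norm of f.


The norm of f is given by ||f|| = sup_{||x||=1} |f(x)|.
On span{e_1}, ||e_1|| = 1, so ||f|| = |f(e_1)| / ||e_1||
= |8| / 1 = 8.0000

8.0000


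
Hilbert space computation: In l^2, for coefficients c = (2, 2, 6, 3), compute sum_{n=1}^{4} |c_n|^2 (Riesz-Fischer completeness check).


sum |c_n|^2 = 2^2 + 2^2 + 6^2 + 3^2
= 4 + 4 + 36 + 9
= 53

53


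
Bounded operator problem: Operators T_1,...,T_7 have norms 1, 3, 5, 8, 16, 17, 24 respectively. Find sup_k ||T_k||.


By the Uniform Boundedness Principle, the supremum of norms is finite.
sup_k ||T_k|| = max(1, 3, 5, 8, 16, 17, 24) = 24

24


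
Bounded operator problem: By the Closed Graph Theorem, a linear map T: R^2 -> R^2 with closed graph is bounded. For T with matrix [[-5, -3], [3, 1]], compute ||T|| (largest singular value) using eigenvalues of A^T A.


A^T A = [[34, 18], [18, 10]]
trace(A^T A) = 44, det(A^T A) = 16
discriminant = 44^2 - 4*16 = 1872
Largest eigenvalue of A^T A = (trace + sqrt(disc))/2 = 43.6333
||T|| = sqrt(43.6333) = 6.6056

6.6056


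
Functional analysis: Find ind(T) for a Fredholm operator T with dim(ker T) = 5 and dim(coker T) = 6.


The Fredholm index is defined as ind(T) = dim(ker T) - dim(coker T)
= 5 - 6
= -1

-1


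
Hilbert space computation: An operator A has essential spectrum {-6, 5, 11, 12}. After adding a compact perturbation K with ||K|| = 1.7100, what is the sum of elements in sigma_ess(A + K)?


By Weyl's theorem, the essential spectrum is invariant under compact perturbations.
sigma_ess(A + K) = sigma_ess(A) = {-6, 5, 11, 12}
Sum = -6 + 5 + 11 + 12 = 22

22


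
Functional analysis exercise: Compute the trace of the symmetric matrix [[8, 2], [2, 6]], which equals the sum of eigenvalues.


For a self-adjoint (symmetric) matrix, the eigenvalues are real.
The sum of eigenvalues equals the trace of the matrix.
trace = 8 + 6 = 14

14


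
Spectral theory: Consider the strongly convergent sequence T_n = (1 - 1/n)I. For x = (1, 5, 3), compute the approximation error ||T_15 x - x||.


T_15 x - x = (1 - 1/15)x - x = -x/15
||x|| = sqrt(35) = 5.9161
||T_15 x - x|| = ||x||/15 = 5.9161/15 = 0.3944

0.3944


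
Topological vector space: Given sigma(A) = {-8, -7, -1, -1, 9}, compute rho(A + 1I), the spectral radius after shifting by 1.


Spectrum of A + 1I = {-7, -6, 0, 0, 10}
Spectral radius = max |lambda| over the shifted spectrum
= max(7, 6, 0, 0, 10) = 10

10


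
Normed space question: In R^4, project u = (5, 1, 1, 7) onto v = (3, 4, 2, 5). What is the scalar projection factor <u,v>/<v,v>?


Computing <u,v> = 5*3 + 1*4 + 1*2 + 7*5 = 56
Computing <v,v> = 3^2 + 4^2 + 2^2 + 5^2 = 54
Projection coefficient = 56/54 = 1.0370

1.0370


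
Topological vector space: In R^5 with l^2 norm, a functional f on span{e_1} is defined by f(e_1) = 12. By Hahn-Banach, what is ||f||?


The norm of f is given by ||f|| = sup_{||x||=1} |f(x)|.
On span{e_1}, ||e_1|| = 1, so ||f|| = |f(e_1)| / ||e_1||
= |12| / 1 = 12.0000

12.0000


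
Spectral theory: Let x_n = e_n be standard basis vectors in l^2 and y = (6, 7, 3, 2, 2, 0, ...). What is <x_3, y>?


x_3 = e_3 is the standard basis vector with 1 in position 3.
<x_3, y> = y_3 = 3
As n -> infinity, <x_n, y> -> 0, confirming weak convergence of (x_n) to 0.

3


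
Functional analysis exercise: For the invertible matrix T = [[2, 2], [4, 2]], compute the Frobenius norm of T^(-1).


det(T) = 2*2 - 2*4 = -4
T^(-1) = (1/-4) * [[2, -2], [-4, 2]] = [[-0.5000, 0.5000], [1.0000, -0.5000]]
||T^(-1)||_F^2 = (-0.5000)^2 + 0.5000^2 + 1.0000^2 + (-0.5000)^2 = 1.7500
||T^(-1)||_F = sqrt(1.7500) = 1.3229

1.3229


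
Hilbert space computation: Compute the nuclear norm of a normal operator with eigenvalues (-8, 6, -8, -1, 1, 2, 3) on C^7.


For a normal operator, singular values equal |eigenvalues|.
Trace norm = sum |lambda_i| = 8 + 6 + 8 + 1 + 1 + 2 + 3
= 29

29


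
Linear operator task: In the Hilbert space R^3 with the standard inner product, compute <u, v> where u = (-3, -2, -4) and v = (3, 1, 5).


Computing the standard inner product <u, v> = sum u_i * v_i
= -3*3 + -2*1 + -4*5
= -9 + -2 + -20
= -31

-31


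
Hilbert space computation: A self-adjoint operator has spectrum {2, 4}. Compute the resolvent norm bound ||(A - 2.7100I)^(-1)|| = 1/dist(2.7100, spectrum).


dist(2.7100, {2, 4}) = min(|2.7100 - 2|, |2.7100 - 4|)
= min(0.7100, 1.2900) = 0.7100
Resolvent bound = 1/0.7100 = 1.4085

1.4085


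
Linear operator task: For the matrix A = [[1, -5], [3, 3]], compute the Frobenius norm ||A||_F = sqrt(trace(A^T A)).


||A||_F^2 = sum a_ij^2
= 1^2 + (-5)^2 + 3^2 + 3^2
= 1 + 25 + 9 + 9 = 44
||A||_F = sqrt(44) = 6.6332

6.6332


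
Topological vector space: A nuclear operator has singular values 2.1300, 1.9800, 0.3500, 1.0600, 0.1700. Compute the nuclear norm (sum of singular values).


The nuclear norm is the sum of all singular values.
||T||_1 = 2.1300 + 1.9800 + 0.3500 + 1.0600 + 0.1700
= 5.6900

5.6900


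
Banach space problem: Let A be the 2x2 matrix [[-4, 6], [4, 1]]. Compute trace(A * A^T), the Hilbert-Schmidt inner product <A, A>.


trace(A * A^T) = sum of squares of all entries
= (-4)^2 + 6^2 + 4^2 + 1^2
= 16 + 36 + 16 + 1
= 69

69


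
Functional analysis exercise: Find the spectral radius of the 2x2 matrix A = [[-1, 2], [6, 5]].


For a 2x2 matrix, eigenvalues satisfy lambda^2 - (trace)*lambda + det = 0
trace = -1 + 5 = 4
det = -1*5 - 2*6 = -17
discriminant = 4^2 - 4*(-17) = 84
spectral radius = max |eigenvalue| = 6.5826

6.5826


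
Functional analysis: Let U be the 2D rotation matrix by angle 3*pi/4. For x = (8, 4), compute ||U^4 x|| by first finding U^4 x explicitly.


U is a rotation by theta = 3*pi/4
U^4 = rotation by 4*theta = 12*pi/4 = 4*pi/4 (mod 2*pi)
cos(4*pi/4) = -1.0000, sin(4*pi/4) = 0.0000
U^4 x = (-1.0000 * 8 - 0.0000 * 4, 0.0000 * 8 + -1.0000 * 4)
= (-8.0000, -4.0000)
||U^4 x|| = sqrt((-8.0000)^2 + (-4.0000)^2) = sqrt(80.0000) = 8.9443

8.9443


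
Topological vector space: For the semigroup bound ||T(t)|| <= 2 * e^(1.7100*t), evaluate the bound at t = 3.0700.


||T(3.0700)|| <= 2 * exp(1.7100 * 3.0700)
= 2 * exp(5.2497)
= 2 * 190.5091
= 381.0182

381.0182


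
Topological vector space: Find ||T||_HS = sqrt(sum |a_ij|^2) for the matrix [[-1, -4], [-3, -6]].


The Hilbert-Schmidt norm is sqrt(sum of squares of all entries).
Sum of squares = (-1)^2 + (-4)^2 + (-3)^2 + (-6)^2
= 1 + 16 + 9 + 36 = 62
||T||_HS = sqrt(62) = 7.8740

7.8740


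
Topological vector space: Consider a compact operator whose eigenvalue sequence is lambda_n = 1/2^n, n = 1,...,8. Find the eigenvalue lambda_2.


The eigenvalue formula gives lambda_2 = 1/2^2
= 1/4
= 0.2500

0.2500


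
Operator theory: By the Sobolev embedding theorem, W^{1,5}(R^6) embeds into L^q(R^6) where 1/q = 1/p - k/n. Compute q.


Using the Sobolev embedding formula: 1/q = 1/p - k/n
1/q = 1/5 - 1/6 = 1/30
q = 1/(1/30) = 30

30.0000


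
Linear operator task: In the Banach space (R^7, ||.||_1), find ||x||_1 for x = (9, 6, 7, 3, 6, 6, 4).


The l^1 norm equals the sum of absolute values of all components.
||x||_1 = 9 + 6 + 7 + 3 + 6 + 6 + 4
= 41

41.0000


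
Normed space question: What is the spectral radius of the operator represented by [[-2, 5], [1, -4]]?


For a 2x2 matrix, eigenvalues satisfy lambda^2 - (trace)*lambda + det = 0
trace = -2 + -4 = -6
det = -2*-4 - 5*1 = 3
discriminant = (-6)^2 - 4*(3) = 24
spectral radius = max |eigenvalue| = 5.4495

5.4495


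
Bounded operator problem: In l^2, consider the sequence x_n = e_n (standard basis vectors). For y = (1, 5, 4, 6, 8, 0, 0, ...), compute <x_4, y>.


x_4 = e_4 is the standard basis vector with 1 in position 4.
<x_4, y> = y_4 = 6
As n -> infinity, <x_n, y> -> 0, confirming weak convergence of (x_n) to 0.

6


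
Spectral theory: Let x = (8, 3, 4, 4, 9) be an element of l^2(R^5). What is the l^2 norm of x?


The l^2 norm = (sum |x_i|^2)^(1/2)
Sum of 2th powers = 64 + 9 + 16 + 16 + 81 = 186
||x||_2 = (186)^(1/2) = 13.6382

13.6382


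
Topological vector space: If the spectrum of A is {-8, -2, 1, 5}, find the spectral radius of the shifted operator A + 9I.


Spectrum of A + 9I = {1, 7, 10, 14}
Spectral radius = max |lambda| over the shifted spectrum
= max(1, 7, 10, 14) = 14

14


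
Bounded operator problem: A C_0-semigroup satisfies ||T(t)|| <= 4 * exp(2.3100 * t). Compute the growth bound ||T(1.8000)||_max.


||T(1.8000)|| <= 4 * exp(2.3100 * 1.8000)
= 4 * exp(4.1580)
= 4 * 63.9435
= 255.7740

255.7740


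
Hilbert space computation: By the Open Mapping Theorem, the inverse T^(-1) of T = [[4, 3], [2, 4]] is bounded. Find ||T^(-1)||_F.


det(T) = 4*4 - 3*2 = 10
T^(-1) = (1/10) * [[4, -3], [-2, 4]] = [[0.4000, -0.3000], [-0.2000, 0.4000]]
||T^(-1)||_F^2 = 0.4000^2 + (-0.3000)^2 + (-0.2000)^2 + 0.4000^2 = 0.4500
||T^(-1)||_F = sqrt(0.4500) = 0.6708

0.6708


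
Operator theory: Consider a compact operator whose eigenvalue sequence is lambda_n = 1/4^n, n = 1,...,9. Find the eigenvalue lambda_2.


The eigenvalue formula gives lambda_2 = 1/4^2
= 1/16
= 0.0625

0.0625


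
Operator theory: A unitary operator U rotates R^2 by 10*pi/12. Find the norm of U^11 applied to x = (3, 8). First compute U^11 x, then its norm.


U is a rotation by theta = 10*pi/12
U^11 = rotation by 11*theta = 110*pi/12 = 14*pi/12 (mod 2*pi)
cos(14*pi/12) = -0.8660, sin(14*pi/12) = -0.5000
U^11 x = (-0.8660 * 3 - -0.5000 * 8, -0.5000 * 3 + -0.8660 * 8)
= (1.4019, -8.4282)
||U^11 x|| = sqrt(1.4019^2 + (-8.4282)^2) = sqrt(73.0000) = 8.5440

8.5440


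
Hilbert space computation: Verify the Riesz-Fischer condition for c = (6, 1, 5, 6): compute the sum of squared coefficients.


sum |c_n|^2 = 6^2 + 1^2 + 5^2 + 6^2
= 36 + 1 + 25 + 36
= 98

98


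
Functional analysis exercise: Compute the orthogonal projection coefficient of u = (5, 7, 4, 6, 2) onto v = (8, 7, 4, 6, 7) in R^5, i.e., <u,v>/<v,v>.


Computing <u,v> = 5*8 + 7*7 + 4*4 + 6*6 + 2*7 = 155
Computing <v,v> = 8^2 + 7^2 + 4^2 + 6^2 + 7^2 = 214
Projection coefficient = 155/214 = 0.7243

0.7243


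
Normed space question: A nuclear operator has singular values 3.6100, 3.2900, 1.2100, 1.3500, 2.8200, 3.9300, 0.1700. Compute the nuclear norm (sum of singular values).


The nuclear norm is the sum of all singular values.
||T||_1 = 3.6100 + 3.2900 + 1.2100 + 1.3500 + 2.8200 + 3.9300 + 0.1700
= 16.3800

16.3800


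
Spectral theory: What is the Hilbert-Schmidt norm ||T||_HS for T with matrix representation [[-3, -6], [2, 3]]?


The Hilbert-Schmidt norm is sqrt(sum of squares of all entries).
Sum of squares = (-3)^2 + (-6)^2 + 2^2 + 3^2
= 9 + 36 + 4 + 9 = 58
||T||_HS = sqrt(58) = 7.6158

7.6158


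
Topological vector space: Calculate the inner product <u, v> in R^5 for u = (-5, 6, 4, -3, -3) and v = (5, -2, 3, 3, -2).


Computing the standard inner product <u, v> = sum u_i * v_i
= -5*5 + 6*-2 + 4*3 + -3*3 + -3*-2
= -25 + -12 + 12 + -9 + 6
= -28

-28


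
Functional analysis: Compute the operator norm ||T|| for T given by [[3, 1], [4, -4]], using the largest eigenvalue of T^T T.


A^T A = [[25, -13], [-13, 17]]
trace(A^T A) = 42, det(A^T A) = 256
discriminant = 42^2 - 4*256 = 740
Largest eigenvalue of A^T A = (trace + sqrt(disc))/2 = 34.6015
||T|| = sqrt(34.6015) = 5.8823

5.8823


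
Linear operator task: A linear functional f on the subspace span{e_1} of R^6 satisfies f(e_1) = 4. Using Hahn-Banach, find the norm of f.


The norm of f is given by ||f|| = sup_{||x||=1} |f(x)|.
On span{e_1}, ||e_1|| = 1, so ||f|| = |f(e_1)| / ||e_1||
= |4| / 1 = 4.0000

4.0000


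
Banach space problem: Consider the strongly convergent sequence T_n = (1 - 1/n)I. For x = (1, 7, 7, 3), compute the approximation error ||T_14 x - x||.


T_14 x - x = (1 - 1/14)x - x = -x/14
||x|| = sqrt(108) = 10.3923
||T_14 x - x|| = ||x||/14 = 10.3923/14 = 0.7423

0.7423


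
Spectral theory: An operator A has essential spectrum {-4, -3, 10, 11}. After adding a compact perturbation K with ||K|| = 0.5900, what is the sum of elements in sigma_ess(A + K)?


By Weyl's theorem, the essential spectrum is invariant under compact perturbations.
sigma_ess(A + K) = sigma_ess(A) = {-4, -3, 10, 11}
Sum = -4 + -3 + 10 + 11 = 14

14


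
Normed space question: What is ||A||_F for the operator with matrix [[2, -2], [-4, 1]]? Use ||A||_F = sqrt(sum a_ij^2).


||A||_F^2 = sum a_ij^2
= 2^2 + (-2)^2 + (-4)^2 + 1^2
= 4 + 4 + 16 + 1 = 25
||A||_F = sqrt(25) = 5.0000

5.0000


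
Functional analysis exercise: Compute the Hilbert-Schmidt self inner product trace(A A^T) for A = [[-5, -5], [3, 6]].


trace(A * A^T) = sum of squares of all entries
= (-5)^2 + (-5)^2 + 3^2 + 6^2
= 25 + 25 + 9 + 36
= 95

95


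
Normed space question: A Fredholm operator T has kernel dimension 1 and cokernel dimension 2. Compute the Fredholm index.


The Fredholm index is defined as ind(T) = dim(ker T) - dim(coker T)
= 1 - 2
= -1

-1


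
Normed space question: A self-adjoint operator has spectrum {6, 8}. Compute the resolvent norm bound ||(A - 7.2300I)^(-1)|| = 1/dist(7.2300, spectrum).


dist(7.2300, {6, 8}) = min(|7.2300 - 6|, |7.2300 - 8|)
= min(1.2300, 0.7700) = 0.7700
Resolvent bound = 1/0.7700 = 1.2987

1.2987


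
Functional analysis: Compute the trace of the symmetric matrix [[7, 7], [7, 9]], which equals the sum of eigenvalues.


For a self-adjoint (symmetric) matrix, the eigenvalues are real.
The sum of eigenvalues equals the trace of the matrix.
trace = 7 + 9 = 16

16


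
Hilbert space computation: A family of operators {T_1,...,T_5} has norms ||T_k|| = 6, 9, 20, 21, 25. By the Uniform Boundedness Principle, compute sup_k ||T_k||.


By the Uniform Boundedness Principle, the supremum of norms is finite.
sup_k ||T_k|| = max(6, 9, 20, 21, 25) = 25

25


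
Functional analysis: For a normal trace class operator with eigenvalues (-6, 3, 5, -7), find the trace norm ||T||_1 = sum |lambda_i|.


For a normal operator, singular values equal |eigenvalues|.
Trace norm = sum |lambda_i| = 6 + 3 + 5 + 7
= 21

21


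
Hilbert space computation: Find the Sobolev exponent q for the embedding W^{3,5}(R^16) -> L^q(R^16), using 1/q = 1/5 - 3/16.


Using the Sobolev embedding formula: 1/q = 1/p - k/n
1/q = 1/5 - 3/16 = 1/80
q = 1/(1/80) = 80

80.0000


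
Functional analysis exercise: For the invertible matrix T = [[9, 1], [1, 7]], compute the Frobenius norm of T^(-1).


det(T) = 9*7 - 1*1 = 62
T^(-1) = (1/62) * [[7, -1], [-1, 9]] = [[0.1129, -0.0161], [-0.0161, 0.1452]]
||T^(-1)||_F^2 = 0.1129^2 + (-0.0161)^2 + (-0.0161)^2 + 0.1452^2 = 0.0343
||T^(-1)||_F = sqrt(0.0343) = 0.1853

0.1853


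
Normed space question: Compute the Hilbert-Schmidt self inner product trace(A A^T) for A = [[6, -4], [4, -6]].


trace(A * A^T) = sum of squares of all entries
= 6^2 + (-4)^2 + 4^2 + (-6)^2
= 36 + 16 + 16 + 36
= 104

104


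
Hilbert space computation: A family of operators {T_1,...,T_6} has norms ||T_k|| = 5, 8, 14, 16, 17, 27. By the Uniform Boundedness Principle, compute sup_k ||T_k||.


By the Uniform Boundedness Principle, the supremum of norms is finite.
sup_k ||T_k|| = max(5, 8, 14, 16, 17, 27) = 27

27


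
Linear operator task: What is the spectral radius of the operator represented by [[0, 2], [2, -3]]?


For a 2x2 matrix, eigenvalues satisfy lambda^2 - (trace)*lambda + det = 0
trace = 0 + -3 = -3
det = 0*-3 - 2*2 = -4
discriminant = (-3)^2 - 4*(-4) = 25
spectral radius = max |eigenvalue| = 4.0000

4.0000


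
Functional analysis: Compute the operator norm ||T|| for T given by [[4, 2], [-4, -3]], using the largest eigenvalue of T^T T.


A^T A = [[32, 20], [20, 13]]
trace(A^T A) = 45, det(A^T A) = 16
discriminant = 45^2 - 4*16 = 1961
Largest eigenvalue of A^T A = (trace + sqrt(disc))/2 = 44.6416
||T|| = sqrt(44.6416) = 6.6814

6.6814


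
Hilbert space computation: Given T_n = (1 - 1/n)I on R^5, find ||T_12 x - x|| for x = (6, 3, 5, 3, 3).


T_12 x - x = (1 - 1/12)x - x = -x/12
||x|| = sqrt(88) = 9.3808
||T_12 x - x|| = ||x||/12 = 9.3808/12 = 0.7817

0.7817


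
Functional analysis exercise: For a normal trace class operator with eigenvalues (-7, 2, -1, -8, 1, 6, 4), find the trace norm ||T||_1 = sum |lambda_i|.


For a normal operator, singular values equal |eigenvalues|.
Trace norm = sum |lambda_i| = 7 + 2 + 1 + 8 + 1 + 6 + 4
= 29

29


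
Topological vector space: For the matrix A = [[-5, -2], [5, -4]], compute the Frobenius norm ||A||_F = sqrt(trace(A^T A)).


||A||_F^2 = sum a_ij^2
= (-5)^2 + (-2)^2 + 5^2 + (-4)^2
= 25 + 4 + 25 + 16 = 70
||A||_F = sqrt(70) = 8.3666

8.3666


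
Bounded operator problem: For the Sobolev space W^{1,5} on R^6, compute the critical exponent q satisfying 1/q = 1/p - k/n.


Using the Sobolev embedding formula: 1/q = 1/p - k/n
1/q = 1/5 - 1/6 = 1/30
q = 1/(1/30) = 30

30.0000


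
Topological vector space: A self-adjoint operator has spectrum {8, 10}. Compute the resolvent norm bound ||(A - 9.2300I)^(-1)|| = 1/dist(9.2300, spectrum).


dist(9.2300, {8, 10}) = min(|9.2300 - 8|, |9.2300 - 10|)
= min(1.2300, 0.7700) = 0.7700
Resolvent bound = 1/0.7700 = 1.2987

1.2987


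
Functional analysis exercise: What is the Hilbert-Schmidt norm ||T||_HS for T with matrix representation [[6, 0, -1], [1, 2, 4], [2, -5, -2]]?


The Hilbert-Schmidt norm is sqrt(sum of squares of all entries).
Sum of squares = 6^2 + 0^2 + (-1)^2 + 1^2 + 2^2 + 4^2 + 2^2 + (-5)^2 + (-2)^2
= 36 + 0 + 1 + 1 + 4 + 16 + 4 + 25 + 4 = 91
||T||_HS = sqrt(91) = 9.5394

9.5394


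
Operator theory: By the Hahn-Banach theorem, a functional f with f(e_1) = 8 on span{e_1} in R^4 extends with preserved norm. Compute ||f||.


The norm of f is given by ||f|| = sup_{||x||=1} |f(x)|.
On span{e_1}, ||e_1|| = 1, so ||f|| = |f(e_1)| / ||e_1||
= |8| / 1 = 8.0000

8.0000


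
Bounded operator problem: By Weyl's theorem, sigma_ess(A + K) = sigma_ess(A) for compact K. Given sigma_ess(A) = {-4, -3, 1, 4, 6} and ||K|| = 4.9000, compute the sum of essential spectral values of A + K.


By Weyl's theorem, the essential spectrum is invariant under compact perturbations.
sigma_ess(A + K) = sigma_ess(A) = {-4, -3, 1, 4, 6}
Sum = -4 + -3 + 1 + 4 + 6 = 4

4


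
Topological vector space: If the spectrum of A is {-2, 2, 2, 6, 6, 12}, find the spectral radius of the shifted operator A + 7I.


Spectrum of A + 7I = {5, 9, 9, 13, 13, 19}
Spectral radius = max |lambda| over the shifted spectrum
= max(5, 9, 9, 13, 13, 19) = 19

19


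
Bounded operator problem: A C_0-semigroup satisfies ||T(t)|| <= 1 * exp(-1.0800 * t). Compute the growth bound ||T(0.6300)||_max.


||T(0.6300)|| <= 1 * exp(-1.0800 * 0.6300)
= 1 * exp(-0.6804)
= 1 * 0.5064
= 0.5064

0.5064


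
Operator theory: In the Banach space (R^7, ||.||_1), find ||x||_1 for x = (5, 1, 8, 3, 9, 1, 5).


The l^1 norm equals the sum of absolute values of all components.
||x||_1 = 5 + 1 + 8 + 3 + 9 + 1 + 5
= 32

32.0000


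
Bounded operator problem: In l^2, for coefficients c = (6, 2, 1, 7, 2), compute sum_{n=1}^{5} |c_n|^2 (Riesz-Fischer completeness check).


sum |c_n|^2 = 6^2 + 2^2 + 1^2 + 7^2 + 2^2
= 36 + 4 + 1 + 49 + 4
= 94

94


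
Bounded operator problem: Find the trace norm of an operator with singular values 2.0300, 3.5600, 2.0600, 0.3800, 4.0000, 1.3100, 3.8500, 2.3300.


The nuclear norm is the sum of all singular values.
||T||_1 = 2.0300 + 3.5600 + 2.0600 + 0.3800 + 4.0000 + 1.3100 + 3.8500 + 2.3300
= 19.5200

19.5200


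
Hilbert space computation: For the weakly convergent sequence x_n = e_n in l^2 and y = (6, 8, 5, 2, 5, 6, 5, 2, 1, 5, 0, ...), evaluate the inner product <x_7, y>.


x_7 = e_7 is the standard basis vector with 1 in position 7.
<x_7, y> = y_7 = 5
As n -> infinity, <x_n, y> -> 0, confirming weak convergence of (x_n) to 0.

5


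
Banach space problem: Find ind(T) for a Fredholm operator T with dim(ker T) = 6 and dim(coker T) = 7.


The Fredholm index is defined as ind(T) = dim(ker T) - dim(coker T)
= 6 - 7
= -1

-1


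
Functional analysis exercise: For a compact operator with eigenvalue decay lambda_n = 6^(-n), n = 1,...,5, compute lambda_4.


The eigenvalue formula gives lambda_4 = 1/6^4
= 1/1296
= 7.7160e-04

7.7160e-04


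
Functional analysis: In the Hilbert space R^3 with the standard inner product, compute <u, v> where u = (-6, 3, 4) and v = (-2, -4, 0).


Computing the standard inner product <u, v> = sum u_i * v_i
= -6*-2 + 3*-4 + 4*0
= 12 + -12 + 0
= 0

0


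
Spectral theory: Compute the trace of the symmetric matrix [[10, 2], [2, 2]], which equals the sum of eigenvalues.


For a self-adjoint (symmetric) matrix, the eigenvalues are real.
The sum of eigenvalues equals the trace of the matrix.
trace = 10 + 2 = 12

12


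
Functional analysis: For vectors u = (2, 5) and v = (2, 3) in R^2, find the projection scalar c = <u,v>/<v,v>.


Computing <u,v> = 2*2 + 5*3 = 19
Computing <v,v> = 2^2 + 3^2 = 13
Projection coefficient = 19/13 = 1.4615

1.4615


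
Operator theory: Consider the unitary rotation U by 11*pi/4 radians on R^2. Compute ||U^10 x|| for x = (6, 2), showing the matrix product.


U is a rotation by theta = 11*pi/4
U^10 = rotation by 10*theta = 110*pi/4 = 6*pi/4 (mod 2*pi)
cos(6*pi/4) = 0.0000, sin(6*pi/4) = -1.0000
U^10 x = (0.0000 * 6 - -1.0000 * 2, -1.0000 * 6 + 0.0000 * 2)
= (2.0000, -6.0000)
||U^10 x|| = sqrt(2.0000^2 + (-6.0000)^2) = sqrt(40.0000) = 6.3246

6.3246


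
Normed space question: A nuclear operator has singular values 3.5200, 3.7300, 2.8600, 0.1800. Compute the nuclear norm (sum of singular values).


The nuclear norm is the sum of all singular values.
||T||_1 = 3.5200 + 3.7300 + 2.8600 + 0.1800
= 10.2900

10.2900


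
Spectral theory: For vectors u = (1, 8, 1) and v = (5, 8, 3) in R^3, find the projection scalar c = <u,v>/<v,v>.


Computing <u,v> = 1*5 + 8*8 + 1*3 = 72
Computing <v,v> = 5^2 + 8^2 + 3^2 = 98
Projection coefficient = 72/98 = 0.7347

0.7347


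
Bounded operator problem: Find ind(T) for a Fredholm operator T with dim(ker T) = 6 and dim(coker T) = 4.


The Fredholm index is defined as ind(T) = dim(ker T) - dim(coker T)
= 6 - 4
= 2

2


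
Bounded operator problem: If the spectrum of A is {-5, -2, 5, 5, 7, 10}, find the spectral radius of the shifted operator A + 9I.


Spectrum of A + 9I = {4, 7, 14, 14, 16, 19}
Spectral radius = max |lambda| over the shifted spectrum
= max(4, 7, 14, 14, 16, 19) = 19

19


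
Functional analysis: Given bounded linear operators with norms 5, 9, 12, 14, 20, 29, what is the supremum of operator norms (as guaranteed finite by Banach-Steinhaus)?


By the Uniform Boundedness Principle, the supremum of norms is finite.
sup_k ||T_k|| = max(5, 9, 12, 14, 20, 29) = 29

29


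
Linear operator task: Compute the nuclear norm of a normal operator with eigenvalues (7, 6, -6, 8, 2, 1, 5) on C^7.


For a normal operator, singular values equal |eigenvalues|.
Trace norm = sum |lambda_i| = 7 + 6 + 6 + 8 + 2 + 1 + 5
= 35

35


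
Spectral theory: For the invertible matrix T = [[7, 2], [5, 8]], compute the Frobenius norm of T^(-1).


det(T) = 7*8 - 2*5 = 46
T^(-1) = (1/46) * [[8, -2], [-5, 7]] = [[0.1739, -0.0435], [-0.1087, 0.1522]]
||T^(-1)||_F^2 = 0.1739^2 + (-0.0435)^2 + (-0.1087)^2 + 0.1522^2 = 0.0671
||T^(-1)||_F = sqrt(0.0671) = 0.2591

0.2591


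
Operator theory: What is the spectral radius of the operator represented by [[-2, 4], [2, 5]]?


For a 2x2 matrix, eigenvalues satisfy lambda^2 - (trace)*lambda + det = 0
trace = -2 + 5 = 3
det = -2*5 - 4*2 = -18
discriminant = 3^2 - 4*(-18) = 81
spectral radius = max |eigenvalue| = 6.0000

6.0000


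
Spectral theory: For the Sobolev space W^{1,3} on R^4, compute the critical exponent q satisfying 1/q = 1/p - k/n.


Using the Sobolev embedding formula: 1/q = 1/p - k/n
1/q = 1/3 - 1/4 = 1/12
q = 1/(1/12) = 12

12.0000


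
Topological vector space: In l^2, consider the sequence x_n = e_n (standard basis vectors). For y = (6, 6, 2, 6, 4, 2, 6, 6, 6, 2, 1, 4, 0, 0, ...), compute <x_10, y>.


x_10 = e_10 is the standard basis vector with 1 in position 10.
<x_10, y> = y_10 = 2
As n -> infinity, <x_n, y> -> 0, confirming weak convergence of (x_n) to 0.

2


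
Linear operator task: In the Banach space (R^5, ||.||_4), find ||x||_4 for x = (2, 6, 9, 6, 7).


The l^4 norm = (sum |x_i|^4)^(1/4)
Sum of 4th powers = 16 + 1296 + 6561 + 1296 + 2401 = 11570
||x||_4 = (11570)^(1/4) = 10.3713

10.3713


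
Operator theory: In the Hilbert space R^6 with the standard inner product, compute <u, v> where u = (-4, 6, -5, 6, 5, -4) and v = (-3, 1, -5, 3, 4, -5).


Computing the standard inner product <u, v> = sum u_i * v_i
= -4*-3 + 6*1 + -5*-5 + 6*3 + 5*4 + -4*-5
= 12 + 6 + 25 + 18 + 20 + 20
= 101

101


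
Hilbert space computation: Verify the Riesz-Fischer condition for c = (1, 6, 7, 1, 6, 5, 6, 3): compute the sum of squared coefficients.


sum |c_n|^2 = 1^2 + 6^2 + 7^2 + 1^2 + 6^2 + 5^2 + 6^2 + 3^2
= 1 + 36 + 49 + 1 + 36 + 25 + 36 + 9
= 193

193


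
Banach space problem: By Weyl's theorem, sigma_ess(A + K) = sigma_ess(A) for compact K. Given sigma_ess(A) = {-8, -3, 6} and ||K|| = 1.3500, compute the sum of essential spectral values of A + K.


By Weyl's theorem, the essential spectrum is invariant under compact perturbations.
sigma_ess(A + K) = sigma_ess(A) = {-8, -3, 6}
Sum = -8 + -3 + 6 = -5

-5


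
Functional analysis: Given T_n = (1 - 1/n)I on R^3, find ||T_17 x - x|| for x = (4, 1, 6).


T_17 x - x = (1 - 1/17)x - x = -x/17
||x|| = sqrt(53) = 7.2801
||T_17 x - x|| = ||x||/17 = 7.2801/17 = 0.4282

0.4282


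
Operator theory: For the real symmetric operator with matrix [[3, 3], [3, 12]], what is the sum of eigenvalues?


For a self-adjoint (symmetric) matrix, the eigenvalues are real.
The sum of eigenvalues equals the trace of the matrix.
trace = 3 + 12 = 15

15


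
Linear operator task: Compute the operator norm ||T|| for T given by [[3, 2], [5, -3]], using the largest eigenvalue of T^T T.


A^T A = [[34, -9], [-9, 13]]
trace(A^T A) = 47, det(A^T A) = 361
discriminant = 47^2 - 4*361 = 765
Largest eigenvalue of A^T A = (trace + sqrt(disc))/2 = 37.3293
||T|| = sqrt(37.3293) = 6.1098

6.1098


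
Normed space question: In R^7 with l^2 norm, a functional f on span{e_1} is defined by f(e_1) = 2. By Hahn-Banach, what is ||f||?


The norm of f is given by ||f|| = sup_{||x||=1} |f(x)|.
On span{e_1}, ||e_1|| = 1, so ||f|| = |f(e_1)| / ||e_1||
= |2| / 1 = 2.0000

2.0000


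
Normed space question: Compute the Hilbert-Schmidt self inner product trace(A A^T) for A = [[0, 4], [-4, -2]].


trace(A * A^T) = sum of squares of all entries
= 0^2 + 4^2 + (-4)^2 + (-2)^2
= 0 + 16 + 16 + 4
= 36

36


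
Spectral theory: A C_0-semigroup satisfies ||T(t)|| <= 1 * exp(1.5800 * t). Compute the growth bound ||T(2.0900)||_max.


||T(2.0900)|| <= 1 * exp(1.5800 * 2.0900)
= 1 * exp(3.3022)
= 1 * 27.1724
= 27.1724

27.1724


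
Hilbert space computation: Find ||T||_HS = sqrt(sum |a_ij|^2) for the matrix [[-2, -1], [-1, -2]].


The Hilbert-Schmidt norm is sqrt(sum of squares of all entries).
Sum of squares = (-2)^2 + (-1)^2 + (-1)^2 + (-2)^2
= 4 + 1 + 1 + 4 = 10
||T||_HS = sqrt(10) = 3.1623

3.1623


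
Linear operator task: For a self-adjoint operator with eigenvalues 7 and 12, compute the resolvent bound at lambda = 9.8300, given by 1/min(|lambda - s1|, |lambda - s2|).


dist(9.8300, {7, 12}) = min(|9.8300 - 7|, |9.8300 - 12|)
= min(2.8300, 2.1700) = 2.1700
Resolvent bound = 1/2.1700 = 0.4608

0.4608


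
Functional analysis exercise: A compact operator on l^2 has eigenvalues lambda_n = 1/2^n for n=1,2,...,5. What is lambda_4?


The eigenvalue formula gives lambda_4 = 1/2^4
= 1/16
= 0.0625

0.0625


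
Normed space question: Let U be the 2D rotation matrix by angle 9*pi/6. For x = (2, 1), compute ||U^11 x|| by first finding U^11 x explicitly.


U is a rotation by theta = 9*pi/6
U^11 = rotation by 11*theta = 99*pi/6 = 3*pi/6 (mod 2*pi)
cos(3*pi/6) = 0.0000, sin(3*pi/6) = 1.0000
U^11 x = (0.0000 * 2 - 1.0000 * 1, 1.0000 * 2 + 0.0000 * 1)
= (-1.0000, 2.0000)
||U^11 x|| = sqrt((-1.0000)^2 + 2.0000^2) = sqrt(5.0000) = 2.2361

2.2361


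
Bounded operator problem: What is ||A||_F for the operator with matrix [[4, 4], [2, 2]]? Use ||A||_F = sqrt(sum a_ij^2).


||A||_F^2 = sum a_ij^2
= 4^2 + 4^2 + 2^2 + 2^2
= 16 + 16 + 4 + 4 = 40
||A||_F = sqrt(40) = 6.3246

6.3246


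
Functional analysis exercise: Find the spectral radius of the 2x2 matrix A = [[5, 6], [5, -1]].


For a 2x2 matrix, eigenvalues satisfy lambda^2 - (trace)*lambda + det = 0
trace = 5 + -1 = 4
det = 5*-1 - 6*5 = -35
discriminant = 4^2 - 4*(-35) = 156
spectral radius = max |eigenvalue| = 8.2450

8.2450


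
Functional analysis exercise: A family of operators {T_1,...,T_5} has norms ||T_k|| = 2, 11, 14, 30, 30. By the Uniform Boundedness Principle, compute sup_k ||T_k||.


By the Uniform Boundedness Principle, the supremum of norms is finite.
sup_k ||T_k|| = max(2, 11, 14, 30, 30) = 30

30


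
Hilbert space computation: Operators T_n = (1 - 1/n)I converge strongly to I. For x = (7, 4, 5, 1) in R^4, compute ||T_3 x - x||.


T_3 x - x = (1 - 1/3)x - x = -x/3
||x|| = sqrt(91) = 9.5394
||T_3 x - x|| = ||x||/3 = 9.5394/3 = 3.1798

3.1798


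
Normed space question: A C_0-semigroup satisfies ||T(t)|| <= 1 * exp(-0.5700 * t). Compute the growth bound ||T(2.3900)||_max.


||T(2.3900)|| <= 1 * exp(-0.5700 * 2.3900)
= 1 * exp(-1.3623)
= 1 * 0.2561
= 0.2561

0.2561


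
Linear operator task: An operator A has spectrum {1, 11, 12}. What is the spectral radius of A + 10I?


Spectrum of A + 10I = {11, 21, 22}
Spectral radius = max |lambda| over the shifted spectrum
= max(11, 21, 22) = 22

22


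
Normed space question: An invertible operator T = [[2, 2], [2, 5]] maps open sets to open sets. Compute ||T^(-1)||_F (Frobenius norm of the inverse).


det(T) = 2*5 - 2*2 = 6
T^(-1) = (1/6) * [[5, -2], [-2, 2]] = [[0.8333, -0.3333], [-0.3333, 0.3333]]
||T^(-1)||_F^2 = 0.8333^2 + (-0.3333)^2 + (-0.3333)^2 + 0.3333^2 = 1.0278
||T^(-1)||_F = sqrt(1.0278) = 1.0138

1.0138


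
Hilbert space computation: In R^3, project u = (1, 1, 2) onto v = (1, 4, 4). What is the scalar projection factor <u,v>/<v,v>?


Computing <u,v> = 1*1 + 1*4 + 2*4 = 13
Computing <v,v> = 1^2 + 4^2 + 4^2 = 33
Projection coefficient = 13/33 = 0.3939

0.3939


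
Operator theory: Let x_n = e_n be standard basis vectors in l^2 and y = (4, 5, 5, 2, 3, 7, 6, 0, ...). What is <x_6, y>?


x_6 = e_6 is the standard basis vector with 1 in position 6.
<x_6, y> = y_6 = 7
As n -> infinity, <x_n, y> -> 0, confirming weak convergence of (x_n) to 0.

7


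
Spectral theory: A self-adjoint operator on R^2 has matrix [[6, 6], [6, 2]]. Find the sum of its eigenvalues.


For a self-adjoint (symmetric) matrix, the eigenvalues are real.
The sum of eigenvalues equals the trace of the matrix.
trace = 6 + 2 = 8

8


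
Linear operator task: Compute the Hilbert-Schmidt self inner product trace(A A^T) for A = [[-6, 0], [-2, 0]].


trace(A * A^T) = sum of squares of all entries
= (-6)^2 + 0^2 + (-2)^2 + 0^2
= 36 + 0 + 4 + 0
= 40

40


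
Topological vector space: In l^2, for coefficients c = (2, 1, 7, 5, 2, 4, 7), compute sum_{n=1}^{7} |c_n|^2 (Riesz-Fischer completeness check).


sum |c_n|^2 = 2^2 + 1^2 + 7^2 + 5^2 + 2^2 + 4^2 + 7^2
= 4 + 1 + 49 + 25 + 4 + 16 + 49
= 148

148


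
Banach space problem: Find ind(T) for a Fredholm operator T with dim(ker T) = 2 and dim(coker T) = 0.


The Fredholm index is defined as ind(T) = dim(ker T) - dim(coker T)
= 2 - 0
= 2

2


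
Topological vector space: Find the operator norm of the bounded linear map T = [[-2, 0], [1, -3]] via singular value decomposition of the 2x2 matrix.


A^T A = [[5, -3], [-3, 9]]
trace(A^T A) = 14, det(A^T A) = 36
discriminant = 14^2 - 4*36 = 52
Largest eigenvalue of A^T A = (trace + sqrt(disc))/2 = 10.6056
||T|| = sqrt(10.6056) = 3.2566

3.2566


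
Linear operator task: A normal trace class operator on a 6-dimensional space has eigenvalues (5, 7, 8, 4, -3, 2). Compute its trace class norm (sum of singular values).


For a normal operator, singular values equal |eigenvalues|.
Trace norm = sum |lambda_i| = 5 + 7 + 8 + 4 + 3 + 2
= 29

29


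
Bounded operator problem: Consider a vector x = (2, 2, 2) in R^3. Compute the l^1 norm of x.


The l^1 norm equals the sum of absolute values of all components.
||x||_1 = 2 + 2 + 2
= 6

6.0000


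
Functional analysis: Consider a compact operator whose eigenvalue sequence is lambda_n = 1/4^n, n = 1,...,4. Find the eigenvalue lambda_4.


The eigenvalue formula gives lambda_4 = 1/4^4
= 1/256
= 0.0039

0.0039
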